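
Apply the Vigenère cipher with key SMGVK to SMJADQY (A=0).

Repeat the key across the message: SMGVKSM
S(18)+S(18): 36≡10 → K
M(12)+M(12): 24 → Y
J(9)+G(6): 15 → P
A(0)+V(21): 21 → V
D(3)+K(10): 13 → N
Q(16)+S(18): 34≡8 → I
Y(24)+M(12): 36≡10 → K

KYPVNIK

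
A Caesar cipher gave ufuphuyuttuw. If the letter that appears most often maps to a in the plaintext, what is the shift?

The most frequent ciphertext letter is u (appears 5 times).
u is position 20; a is position 0.
Shift = 20.

20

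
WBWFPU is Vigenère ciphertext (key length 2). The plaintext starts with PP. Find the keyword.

HM

Subtract each crib letter from the matching ciphertext letter (mod 26):
W(22)−P(15)=7 → H
B(1)−P(15)=-14≡12 → M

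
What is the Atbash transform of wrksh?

w(22) → d(3)
r(17) → i(8)
k(10) → p(15)
s(18) → h(7)
h(7) → s(18)

diphs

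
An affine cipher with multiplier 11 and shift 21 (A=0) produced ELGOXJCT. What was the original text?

The inverse of 11 mod 26 is 19, since 11·19=209≡1. Apply D(y)=19·(y−21) mod 26:
E(4): 19·(4−21)=-323≡15 → P
L(11): 19·(11−21)=-190≡18 → S
G(6): 19·(6−21)=-285≡1 → B
O(14): 19·(14−21)=-133≡23 → X
X(23): 19·(23−21)=38≡12 → M
J(9): 19·(9−21)=-228≡6 → G
C(2): 19·(2−21)=-361≡3 → D
T(19): 19·(19−21)=-38≡14 → O

PSBXMGDO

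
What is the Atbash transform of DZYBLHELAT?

WABYOSVOZG

D(3) → W(22)
Z(25) → A(0)
Y(24) → B(1)
B(1) → Y(24)
L(11) → O(14)
H(7) → S(18)
E(4) → V(21)
L(11) → O(14)
A(0) → Z(25)
T(19) → G(6)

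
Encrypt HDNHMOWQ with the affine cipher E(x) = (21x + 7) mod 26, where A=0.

YSUYZPBF

H(7): 21·7+7=154≡24 → Y
D(3): 21·3+7=70≡18 → S
N(13): 21·13+7=280≡20 → U
H(7): 21·7+7=154≡24 → Y
M(12): 21·12+7=259≡25 → Z
O(14): 21·14+7=301≡15 → P
W(22): 21·22+7=469≡1 → B
Q(16): 21·16+7=343≡5 → F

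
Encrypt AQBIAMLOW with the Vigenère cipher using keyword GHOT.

Repeat the key across the message: GHOTGHOTG
A(0)+G(6): 6 → G
Q(16)+H(7): 23 → X
B(1)+O(14): 15 → P
I(8)+T(19): 27≡1 → B
A(0)+G(6): 6 → G
M(12)+H(7): 19 → T
L(11)+O(14): 25 → Z
O(14)+T(19): 33≡7 → H
W(22)+G(6): 28≡2 → C

GXPBGTZHC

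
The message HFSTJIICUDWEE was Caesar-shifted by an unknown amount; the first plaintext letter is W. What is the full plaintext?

From the crib: H(7)−W(22)=-15≡11, so the shift is 11.
Subtract 11 from each ciphertext letter:
H(7): 7−11=-4≡22 → W
F(5): 5−11=-6≡20 → U
S(18): 18−11=7 → H
T(19): 19−11=8 → I
J(9): 9−11=-2≡24 → Y
I(8): 8−11=-3≡23 → X
I(8): 8−11=-3≡23 → X
C(2): 2−11=-9≡17 → R
U(20): 20−11=9 → J
D(3): 3−11=-8≡18 → S
W(22): 22−11=11 → L
E(4): 4−11=-7≡19 → T
E(4): 4−11=-7≡19 → T

WUHIYXXRJSLTT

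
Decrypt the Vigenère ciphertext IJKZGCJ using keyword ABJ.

Repeat the key across the ciphertext: ABJABJA
I(8)−A(0): 8 → I
J(9)−B(1): 8 → I
K(10)−J(9): 1 → B
Z(25)−A(0): 25 → Z
G(6)−B(1): 5 → F
C(2)−J(9): -7≡19 → T
J(9)−A(0): 9 → J

IIBZFTJ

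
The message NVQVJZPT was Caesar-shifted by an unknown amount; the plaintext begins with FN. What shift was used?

From the crib: N(13)−F(5)=8, so the shift is 8.

8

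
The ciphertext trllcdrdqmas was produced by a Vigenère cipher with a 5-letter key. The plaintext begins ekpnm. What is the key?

Subtract each crib letter from the matching ciphertext letter (mod 26):
t(19)−e(4)=15 → p
r(17)−k(10)=7 → h
l(11)−p(15)=-4≡22 → w
l(11)−n(13)=-2≡24 → y
c(2)−m(12)=-10≡16 → q

phwyq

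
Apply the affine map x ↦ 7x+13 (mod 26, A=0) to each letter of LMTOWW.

L(11): 7·11+13=90≡12 → M
M(12): 7·12+13=97≡19 → T
T(19): 7·19+13=146≡16 → Q
O(14): 7·14+13=111≡7 → H
W(22): 7·22+13=167≡11 → L
W(22): 7·22+13=167≡11 → L

MTQHLL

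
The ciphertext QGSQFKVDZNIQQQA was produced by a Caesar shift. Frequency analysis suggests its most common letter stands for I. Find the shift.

The most frequent ciphertext letter is Q (appears 5 times).
Q is position 16; I is position 8.
Shift = 8.

8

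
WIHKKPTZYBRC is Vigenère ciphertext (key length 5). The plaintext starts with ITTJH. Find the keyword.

OPOBD

Subtract each crib letter from the matching ciphertext letter (mod 26):
W(22)−I(8)=14 → O
I(8)−T(19)=-11≡15 → P
H(7)−T(19)=-12≡14 → O
K(10)−J(9)=1 → B
K(10)−H(7)=3 → D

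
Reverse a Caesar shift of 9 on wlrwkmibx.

w(22): 22−9=13 → n
l(11): 11−9=2 → c
r(17): 17−9=8 → i
w(22): 22−9=13 → n
k(10): 10−9=1 → b
m(12): 12−9=3 → d
i(8): 8−9=-1≡25 → z
b(1): 1−9=-8≡18 → s
x(23): 23−9=14 → o

ncinbdzso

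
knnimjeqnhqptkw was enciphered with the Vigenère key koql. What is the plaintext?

azxxcvofdtaejwg

Repeat the key across the ciphertext: koqlkoqlkoqlkoq
k(10)−k(10): 0 → a
n(13)−o(14): -1≡25 → z
n(13)−q(16): -3≡23 → x
i(8)−l(11): -3≡23 → x
m(12)−k(10): 2 → c
j(9)−o(14): -5≡21 → v
e(4)−q(16): -12≡14 → o
q(16)−l(11): 5 → f
n(13)−k(10): 3 → d
h(7)−o(14): -7≡19 → t
q(16)−q(16): 0 → a
p(15)−l(11): 4 → e
t(19)−k(10): 9 → j
k(10)−o(14): -4≡22 → w
w(22)−q(16): 6 → g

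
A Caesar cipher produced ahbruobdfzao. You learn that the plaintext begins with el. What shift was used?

22

From the crib: a(0)−e(4)=-4≡22, so the shift is 22.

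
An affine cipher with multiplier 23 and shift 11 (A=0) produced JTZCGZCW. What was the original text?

The inverse of 23 mod 26 is 17, since 23·17=391≡1. Apply D(y)=17·(y−11) mod 26:
J(9): 17·(9−11)=-34≡18 → S
T(19): 17·(19−11)=136≡6 → G
Z(25): 17·(25−11)=238≡4 → E
C(2): 17·(2−11)=-153≡3 → D
G(6): 17·(6−11)=-85≡19 → T
Z(25): 17·(25−11)=238≡4 → E
C(2): 17·(2−11)=-153≡3 → D
W(22): 17·(22−11)=187≡5 → F

SGEDTEDF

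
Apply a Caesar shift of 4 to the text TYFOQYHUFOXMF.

XCJSUCLYJSBQJ

T(19): 19+4=23 → X
Y(24): 24+4=28≡2 → C
F(5): 5+4=9 → J
O(14): 14+4=18 → S
Q(16): 16+4=20 → U
Y(24): 24+4=28≡2 → C
H(7): 7+4=11 → L
U(20): 20+4=24 → Y
F(5): 5+4=9 → J
O(14): 14+4=18 → S
X(23): 23+4=27≡1 → B
M(12): 12+4=16 → Q
F(5): 5+4=9 → J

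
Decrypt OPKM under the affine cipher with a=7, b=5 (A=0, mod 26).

FUXB

The inverse of 7 mod 26 is 15, since 7·15=105≡1. Apply D(y)=15·(y−5) mod 26:
O(14): 15·(14−5)=135≡5 → F
P(15): 15·(15−5)=150≡20 → U
K(10): 15·(10−5)=75≡23 → X
M(12): 15·(12−5)=105≡1 → B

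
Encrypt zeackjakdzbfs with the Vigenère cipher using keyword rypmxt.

Repeat the key across the message: rypmxtrypmxtr
z(25)+r(17): 42≡16 → q
e(4)+y(24): 28≡2 → c
a(0)+p(15): 15 → p
c(2)+m(12): 14 → o
k(10)+x(23): 33≡7 → h
j(9)+t(19): 28≡2 → c
a(0)+r(17): 17 → r
k(10)+y(24): 34≡8 → i
d(3)+p(15): 18 → s
z(25)+m(12): 37≡11 → l
b(1)+x(23): 24 → y
f(5)+t(19): 24 → y
s(18)+r(17): 35≡9 → j

qcpohcrislyyj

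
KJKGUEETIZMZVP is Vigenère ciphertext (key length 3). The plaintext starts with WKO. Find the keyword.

OZW

Subtract each crib letter from the matching ciphertext letter (mod 26):
K(10)−W(22)=-12≡14 → O
J(9)−K(10)=-1≡25 → Z
K(10)−O(14)=-4≡22 → W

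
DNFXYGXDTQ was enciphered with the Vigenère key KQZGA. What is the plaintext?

Repeat the key across the ciphertext: KQZGAKQZGA
D(3)−K(10): -7≡19 → T
N(13)−Q(16): -3≡23 → X
F(5)−Z(25): -20≡6 → G
X(23)−G(6): 17 → R
Y(24)−A(0): 24 → Y
G(6)−K(10): -4≡22 → W
X(23)−Q(16): 7 → H
D(3)−Z(25): -22≡4 → E
T(19)−G(6): 13 → N
Q(16)−A(0): 16 → Q

TXGRYWHENQ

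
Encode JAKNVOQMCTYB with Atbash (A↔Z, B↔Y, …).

QZPMELJNXGBY

J(9) → Q(16)
A(0) → Z(25)
K(10) → P(15)
N(13) → M(12)
V(21) → E(4)
O(14) → L(11)
Q(16) → J(9)
M(12) → N(13)
C(2) → X(23)
T(19) → G(6)
Y(24) → B(1)
B(1) → Y(24)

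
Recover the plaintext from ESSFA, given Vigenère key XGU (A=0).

Repeat the key across the ciphertext: XGUXG
E(4)−X(23): -19≡7 → H
S(18)−G(6): 12 → M
S(18)−U(20): -2≡24 → Y
F(5)−X(23): -18≡8 → I
A(0)−G(6): -6≡20 → U

HMYIU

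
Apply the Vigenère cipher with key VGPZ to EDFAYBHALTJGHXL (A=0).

Repeat the key across the message: VGPZVGPZVGPZVGP
E(4)+V(21): 25 → Z
D(3)+G(6): 9 → J
F(5)+P(15): 20 → U
A(0)+Z(25): 25 → Z
Y(24)+V(21): 45≡19 → T
B(1)+G(6): 7 → H
H(7)+P(15): 22 → W
A(0)+Z(25): 25 → Z
L(11)+V(21): 32≡6 → G
T(19)+G(6): 25 → Z
J(9)+P(15): 24 → Y
G(6)+Z(25): 31≡5 → F
H(7)+V(21): 28≡2 → C
X(23)+G(6): 29≡3 → D
L(11)+P(15): 26≡0 → A

ZJUZTHWZGZYFCDA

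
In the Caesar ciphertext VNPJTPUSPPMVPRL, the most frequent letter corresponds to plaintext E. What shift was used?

11

The most frequent ciphertext letter is P (appears 5 times).
P is position 15; E is position 4.
Shift = 11.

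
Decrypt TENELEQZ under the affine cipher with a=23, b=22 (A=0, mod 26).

BGDGVGCZ

The inverse of 23 mod 26 is 17, since 23·17=391≡1. Apply D(y)=17·(y−22) mod 26:
T(19): 17·(19−22)=-51≡1 → B
E(4): 17·(4−22)=-306≡6 → G
N(13): 17·(13−22)=-153≡3 → D
E(4): 17·(4−22)=-306≡6 → G
L(11): 17·(11−22)=-187≡21 → V
E(4): 17·(4−22)=-306≡6 → G
Q(16): 17·(16−22)=-102≡2 → C
Z(25): 17·(25−22)=51≡25 → Z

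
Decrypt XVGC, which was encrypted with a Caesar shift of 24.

ZXIE

X(23): 23−24=-1≡25 → Z
V(21): 21−24=-3≡23 → X
G(6): 6−24=-18≡8 → I
C(2): 2−24=-22≡4 → E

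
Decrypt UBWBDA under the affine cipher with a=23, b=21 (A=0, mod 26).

The inverse of 23 mod 26 is 17, since 23·17=391≡1. Apply D(y)=17·(y−21) mod 26:
U(20): 17·(20−21)=-17≡9 → J
B(1): 17·(1−21)=-340≡24 → Y
W(22): 17·(22−21)=17 → R
B(1): 17·(1−21)=-340≡24 → Y
D(3): 17·(3−21)=-306≡6 → G
A(0): 17·(0−21)=-357≡7 → H

JYRYGH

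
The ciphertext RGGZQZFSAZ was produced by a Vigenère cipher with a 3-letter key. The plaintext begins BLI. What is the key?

Subtract each crib letter from the matching ciphertext letter (mod 26):
R(17)−B(1)=16 → Q
G(6)−L(11)=-5≡21 → V
G(6)−I(8)=-2≡24 → Y

QVY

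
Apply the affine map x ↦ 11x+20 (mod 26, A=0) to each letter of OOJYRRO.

O(14): 11·14+20=174≡18 → S
O(14): 11·14+20=174≡18 → S
J(9): 11·9+20=119≡15 → P
Y(24): 11·24+20=284≡24 → Y
R(17): 11·17+20=207≡25 → Z
R(17): 11·17+20=207≡25 → Z
O(14): 11·14+20=174≡18 → S

SSPYZZS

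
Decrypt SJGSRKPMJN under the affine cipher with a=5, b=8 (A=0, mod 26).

The inverse of 5 mod 26 is 21, since 5·21=105≡1. Apply D(y)=21·(y−8) mod 26:
S(18): 21·(18−8)=210≡2 → C
J(9): 21·(9−8)=21 → V
G(6): 21·(6−8)=-42≡10 → K
S(18): 21·(18−8)=210≡2 → C
R(17): 21·(17−8)=189≡7 → H
K(10): 21·(10−8)=42≡16 → Q
P(15): 21·(15−8)=147≡17 → R
M(12): 21·(12−8)=84≡6 → G
J(9): 21·(9−8)=21 → V
N(13): 21·(13−8)=105≡1 → B

CVKCHQRGVB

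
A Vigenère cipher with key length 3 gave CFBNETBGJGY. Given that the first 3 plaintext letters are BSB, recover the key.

BNA

Subtract each crib letter from the matching ciphertext letter (mod 26):
C(2)−B(1)=1 → B
F(5)−S(18)=-13≡13 → N
B(1)−B(1)=0 → A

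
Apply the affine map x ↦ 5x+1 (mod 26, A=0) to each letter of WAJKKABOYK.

HBUZZBGTRZ

W(22): 5·22+1=111≡7 → H
A(0): 5·0+1=1 → B
J(9): 5·9+1=46≡20 → U
K(10): 5·10+1=51≡25 → Z
K(10): 5·10+1=51≡25 → Z
A(0): 5·0+1=1 → B
B(1): 5·1+1=6 → G
O(14): 5·14+1=71≡19 → T
Y(24): 5·24+1=121≡17 → R
K(10): 5·10+1=51≡25 → Z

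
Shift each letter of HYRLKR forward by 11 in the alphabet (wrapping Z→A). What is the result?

SJCWVC

H(7): 7+11=18 → S
Y(24): 24+11=35≡9 → J
R(17): 17+11=28≡2 → C
L(11): 11+11=22 → W
K(10): 10+11=21 → V
R(17): 17+11=28≡2 → C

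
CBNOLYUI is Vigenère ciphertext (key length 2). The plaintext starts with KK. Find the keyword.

SR

Subtract each crib letter from the matching ciphertext letter (mod 26):
C(2)−K(10)=-8≡18 → S
B(1)−K(10)=-9≡17 → R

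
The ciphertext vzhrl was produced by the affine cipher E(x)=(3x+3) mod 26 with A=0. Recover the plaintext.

gqkwu

The inverse of 3 mod 26 is 9, since 3·9=27≡1. Apply D(y)=9·(y−3) mod 26:
v(21): 9·(21−3)=162≡6 → g
z(25): 9·(25−3)=198≡16 → q
h(7): 9·(7−3)=36≡10 → k
r(17): 9·(17−3)=126≡22 → w
l(11): 9·(11−3)=72≡20 → u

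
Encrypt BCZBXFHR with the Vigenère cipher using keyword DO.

Repeat the key across the message: DODODODO
B(1)+D(3): 4 → E
C(2)+O(14): 16 → Q
Z(25)+D(3): 28≡2 → C
B(1)+O(14): 15 → P
X(23)+D(3): 26≡0 → A
F(5)+O(14): 19 → T
H(7)+D(3): 10 → K
R(17)+O(14): 31≡5 → F

EQCPATKF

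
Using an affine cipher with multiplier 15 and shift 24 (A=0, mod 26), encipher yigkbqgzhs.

y(24): 15·24+24=384≡20 → u
i(8): 15·8+24=144≡14 → o
g(6): 15·6+24=114≡10 → k
k(10): 15·10+24=174≡18 → s
b(1): 15·1+24=39≡13 → n
q(16): 15·16+24=264≡4 → e
g(6): 15·6+24=114≡10 → k
z(25): 15·25+24=399≡9 → j
h(7): 15·7+24=129≡25 → z
s(18): 15·18+24=294≡8 → i

uoksnekjzi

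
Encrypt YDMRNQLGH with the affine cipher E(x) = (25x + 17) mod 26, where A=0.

TOFAEBGLK

Y(24): 25·24+17=617≡19 → T
D(3): 25·3+17=92≡14 → O
M(12): 25·12+17=317≡5 → F
R(17): 25·17+17=442≡0 → A
N(13): 25·13+17=342≡4 → E
Q(16): 25·16+17=417≡1 → B
L(11): 25·11+17=292≡6 → G
G(6): 25·6+17=167≡11 → L
H(7): 25·7+17=192≡10 → K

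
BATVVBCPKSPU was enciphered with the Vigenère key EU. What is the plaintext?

XGPBRHYVGYLA

Repeat the key across the ciphertext: EUEUEUEUEUEU
B(1)−E(4): -3≡23 → X
A(0)−U(20): -20≡6 → G
T(19)−E(4): 15 → P
V(21)−U(20): 1 → B
V(21)−E(4): 17 → R
B(1)−U(20): -19≡7 → H
C(2)−E(4): -2≡24 → Y
P(15)−U(20): -5≡21 → V
K(10)−E(4): 6 → G
S(18)−U(20): -2≡24 → Y
P(15)−E(4): 11 → L
U(20)−U(20): 0 → A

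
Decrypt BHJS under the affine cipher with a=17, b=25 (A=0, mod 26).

The inverse of 17 mod 26 is 23, since 17·23=391≡1. Apply D(y)=23·(y−25) mod 26:
B(1): 23·(1−25)=-552≡20 → U
H(7): 23·(7−25)=-414≡2 → C
J(9): 23·(9−25)=-368≡22 → W
S(18): 23·(18−25)=-161≡21 → V

UCWV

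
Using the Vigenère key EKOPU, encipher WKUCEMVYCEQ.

AUIRYQFMRYU

Repeat the key across the message: EKOPUEKOPUE
W(22)+E(4): 26≡0 → A
K(10)+K(10): 20 → U
U(20)+O(14): 34≡8 → I
C(2)+P(15): 17 → R
E(4)+U(20): 24 → Y
M(12)+E(4): 16 → Q
V(21)+K(10): 31≡5 → F
Y(24)+O(14): 38≡12 → M
C(2)+P(15): 17 → R
E(4)+U(20): 24 → Y
Q(16)+E(4): 20 → U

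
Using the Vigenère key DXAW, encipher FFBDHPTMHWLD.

Repeat the key across the message: DXAWDXAWDXAW
F(5)+D(3): 8 → I
F(5)+X(23): 28≡2 → C
B(1)+A(0): 1 → B
D(3)+W(22): 25 → Z
H(7)+D(3): 10 → K
P(15)+X(23): 38≡12 → M
T(19)+A(0): 19 → T
M(12)+W(22): 34≡8 → I
H(7)+D(3): 10 → K
W(22)+X(23): 45≡19 → T
L(11)+A(0): 11 → L
D(3)+W(22): 25 → Z

ICBZKMTIKTLZ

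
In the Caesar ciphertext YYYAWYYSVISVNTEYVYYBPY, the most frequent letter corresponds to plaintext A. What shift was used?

The most frequent ciphertext letter is Y (appears 9 times).
Y is position 24; A is position 0.
Shift = 24.

24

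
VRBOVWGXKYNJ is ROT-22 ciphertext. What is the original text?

V(21): 21−22=-1≡25 → Z
R(17): 17−22=-5≡21 → V
B(1): 1−22=-21≡5 → F
O(14): 14−22=-8≡18 → S
V(21): 21−22=-1≡25 → Z
W(22): 22−22=0 → A
G(6): 6−22=-16≡10 → K
X(23): 23−22=1 → B
K(10): 10−22=-12≡14 → O
Y(24): 24−22=2 → C
N(13): 13−22=-9≡17 → R
J(9): 9−22=-13≡13 → N

ZVFSZAKBOCRN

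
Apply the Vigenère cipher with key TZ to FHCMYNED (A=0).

Repeat the key across the message: TZTZTZTZ
F(5)+T(19): 24 → Y
H(7)+Z(25): 32≡6 → G
C(2)+T(19): 21 → V
M(12)+Z(25): 37≡11 → L
Y(24)+T(19): 43≡17 → R
N(13)+Z(25): 38≡12 → M
E(4)+T(19): 23 → X
D(3)+Z(25): 28≡2 → C

YGVLRMXC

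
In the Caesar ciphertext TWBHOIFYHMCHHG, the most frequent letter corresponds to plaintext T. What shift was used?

The most frequent ciphertext letter is H (appears 4 times).
H is position 7; T is position 19.
Shift = -12≡14.

14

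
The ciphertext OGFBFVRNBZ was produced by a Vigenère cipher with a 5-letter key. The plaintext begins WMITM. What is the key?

SUXIT

Subtract each crib letter from the matching ciphertext letter (mod 26):
O(14)−W(22)=-8≡18 → S
G(6)−M(12)=-6≡20 → U
F(5)−I(8)=-3≡23 → X
B(1)−T(19)=-18≡8 → I
F(5)−M(12)=-7≡19 → T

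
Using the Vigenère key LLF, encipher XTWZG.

IEBKR

Repeat the key across the message: LLFLL
X(23)+L(11): 34≡8 → I
T(19)+L(11): 30≡4 → E
W(22)+F(5): 27≡1 → B
Z(25)+L(11): 36≡10 → K
G(6)+L(11): 17 → R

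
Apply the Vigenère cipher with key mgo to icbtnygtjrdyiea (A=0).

Repeat the key across the message: mgomgomgomgomgo
i(8)+m(12): 20 → u
c(2)+g(6): 8 → i
b(1)+o(14): 15 → p
t(19)+m(12): 31≡5 → f
n(13)+g(6): 19 → t
y(24)+o(14): 38≡12 → m
g(6)+m(12): 18 → s
t(19)+g(6): 25 → z
j(9)+o(14): 23 → x
r(17)+m(12): 29≡3 → d
d(3)+g(6): 9 → j
y(24)+o(14): 38≡12 → m
i(8)+m(12): 20 → u
e(4)+g(6): 10 → k
a(0)+o(14): 14 → o

uipftmszxdjmuko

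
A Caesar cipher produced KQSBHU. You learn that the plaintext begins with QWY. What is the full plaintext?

QWYHNA

From the crib: K(10)−Q(16)=-6≡20, so the shift is 20.
Subtract 20 from each ciphertext letter:
K(10): 10−20=-10≡16 → Q
Q(16): 16−20=-4≡22 → W
S(18): 18−20=-2≡24 → Y
B(1): 1−20=-19≡7 → H
H(7): 7−20=-13≡13 → N
U(20): 20−20=0 → A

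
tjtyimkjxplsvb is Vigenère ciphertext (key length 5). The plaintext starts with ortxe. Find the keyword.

Subtract each crib letter from the matching ciphertext letter (mod 26):
t(19)−o(14)=5 → f
j(9)−r(17)=-8≡18 → s
t(19)−t(19)=0 → a
y(24)−x(23)=1 → b
i(8)−e(4)=4 → e

fsabe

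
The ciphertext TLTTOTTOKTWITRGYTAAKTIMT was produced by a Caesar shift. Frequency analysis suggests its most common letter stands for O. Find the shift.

5

The most frequent ciphertext letter is T (appears 10 times).
T is position 19; O is position 14.
Shift = 5.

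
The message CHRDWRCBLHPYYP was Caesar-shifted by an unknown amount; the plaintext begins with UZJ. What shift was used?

8

From the crib: C(2)−U(20)=-18≡8, so the shift is 8.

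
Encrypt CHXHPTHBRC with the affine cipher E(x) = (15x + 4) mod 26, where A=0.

C(2): 15·2+4=34≡8 → I
H(7): 15·7+4=109≡5 → F
X(23): 15·23+4=349≡11 → L
H(7): 15·7+4=109≡5 → F
P(15): 15·15+4=229≡21 → V
T(19): 15·19+4=289≡3 → D
H(7): 15·7+4=109≡5 → F
B(1): 15·1+4=19 → T
R(17): 15·17+4=259≡25 → Z
C(2): 15·2+4=34≡8 → I

IFLFVDFTZI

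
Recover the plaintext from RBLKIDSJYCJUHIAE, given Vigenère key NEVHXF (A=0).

EXQDLYFFDVMPUEFX

Repeat the key across the ciphertext: NEVHXFNEVHXFNEVH
R(17)−N(13): 4 → E
B(1)−E(4): -3≡23 → X
L(11)−V(21): -10≡16 → Q
K(10)−H(7): 3 → D
I(8)−X(23): -15≡11 → L
D(3)−F(5): -2≡24 → Y
S(18)−N(13): 5 → F
J(9)−E(4): 5 → F
Y(24)−V(21): 3 → D
C(2)−H(7): -5≡21 → V
J(9)−X(23): -14≡12 → M
U(20)−F(5): 15 → P
H(7)−N(13): -6≡20 → U
I(8)−E(4): 4 → E
A(0)−V(21): -21≡5 → F
E(4)−H(7): -3≡23 → X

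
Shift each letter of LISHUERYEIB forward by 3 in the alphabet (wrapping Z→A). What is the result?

L(11): 11+3=14 → O
I(8): 8+3=11 → L
S(18): 18+3=21 → V
H(7): 7+3=10 → K
U(20): 20+3=23 → X
E(4): 4+3=7 → H
R(17): 17+3=20 → U
Y(24): 24+3=27≡1 → B
E(4): 4+3=7 → H
I(8): 8+3=11 → L
B(1): 1+3=4 → E

OLVKXHUBHLE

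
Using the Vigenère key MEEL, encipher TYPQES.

FCTBQW

Repeat the key across the message: MEELME
T(19)+M(12): 31≡5 → F
Y(24)+E(4): 28≡2 → C
P(15)+E(4): 19 → T
Q(16)+L(11): 27≡1 → B
E(4)+M(12): 16 → Q
S(18)+E(4): 22 → W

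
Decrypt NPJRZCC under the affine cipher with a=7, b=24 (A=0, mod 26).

The inverse of 7 mod 26 is 15, since 7·15=105≡1. Apply D(y)=15·(y−24) mod 26:
N(13): 15·(13−24)=-165≡17 → R
P(15): 15·(15−24)=-135≡21 → V
J(9): 15·(9−24)=-225≡9 → J
R(17): 15·(17−24)=-105≡25 → Z
Z(25): 15·(25−24)=15 → P
C(2): 15·(2−24)=-330≡8 → I
C(2): 15·(2−24)=-330≡8 → I

RVJZPII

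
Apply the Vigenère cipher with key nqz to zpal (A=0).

Repeat the key across the message: nqzn
z(25)+n(13): 38≡12 → m
p(15)+q(16): 31≡5 → f
a(0)+z(25): 25 → z
l(11)+n(13): 24 → y

mfzy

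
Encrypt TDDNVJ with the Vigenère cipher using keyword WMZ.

Repeat the key across the message: WMZWMZ
T(19)+W(22): 41≡15 → P
D(3)+M(12): 15 → P
D(3)+Z(25): 28≡2 → C
N(13)+W(22): 35≡9 → J
V(21)+M(12): 33≡7 → H
J(9)+Z(25): 34≡8 → I

PPCJHI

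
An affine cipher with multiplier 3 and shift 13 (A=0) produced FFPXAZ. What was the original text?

The inverse of 3 mod 26 is 9, since 3·9=27≡1. Apply D(y)=9·(y−13) mod 26:
F(5): 9·(5−13)=-72≡6 → G
F(5): 9·(5−13)=-72≡6 → G
P(15): 9·(15−13)=18 → S
X(23): 9·(23−13)=90≡12 → M
A(0): 9·(0−13)=-117≡13 → N
Z(25): 9·(25−13)=108≡4 → E

GGSMNE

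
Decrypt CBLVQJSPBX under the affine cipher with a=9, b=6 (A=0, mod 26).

OLPTEJKBLZ

The inverse of 9 mod 26 is 3, since 9·3=27≡1. Apply D(y)=3·(y−6) mod 26:
C(2): 3·(2−6)=-12≡14 → O
B(1): 3·(1−6)=-15≡11 → L
L(11): 3·(11−6)=15 → P
V(21): 3·(21−6)=45≡19 → T
Q(16): 3·(16−6)=30≡4 → E
J(9): 3·(9−6)=9 → J
S(18): 3·(18−6)=36≡10 → K
P(15): 3·(15−6)=27≡1 → B
B(1): 3·(1−6)=-15≡11 → L
X(23): 3·(23−6)=51≡25 → Z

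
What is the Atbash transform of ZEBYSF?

Z(25) → A(0)
E(4) → V(21)
B(1) → Y(24)
Y(24) → B(1)
S(18) → H(7)
F(5) → U(20)

AVYBHU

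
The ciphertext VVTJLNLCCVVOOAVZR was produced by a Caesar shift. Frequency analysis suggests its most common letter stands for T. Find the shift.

2

The most frequent ciphertext letter is V (appears 5 times).
V is position 21; T is position 19.
Shift = 2.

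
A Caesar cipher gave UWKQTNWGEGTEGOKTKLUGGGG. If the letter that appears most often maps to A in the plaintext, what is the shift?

6

The most frequent ciphertext letter is G (appears 7 times).
G is position 6; A is position 0.
Shift = 6.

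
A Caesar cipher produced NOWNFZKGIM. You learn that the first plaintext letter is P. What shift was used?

24

From the crib: N(13)−P(15)=-2≡24, so the shift is 24.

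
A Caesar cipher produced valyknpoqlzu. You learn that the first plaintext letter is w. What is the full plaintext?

wbmzloqprmav

From the crib: v(21)−w(22)=-1≡25, so the shift is 25.
Subtract 25 from each ciphertext letter:
v(21): 21−25=-4≡22 → w
a(0): 0−25=-25≡1 → b
l(11): 11−25=-14≡12 → m
y(24): 24−25=-1≡25 → z
k(10): 10−25=-15≡11 → l
n(13): 13−25=-12≡14 → o
p(15): 15−25=-10≡16 → q
o(14): 14−25=-11≡15 → p
q(16): 16−25=-9≡17 → r
l(11): 11−25=-14≡12 → m
z(25): 25−25=0 → a
u(20): 20−25=-5≡21 → v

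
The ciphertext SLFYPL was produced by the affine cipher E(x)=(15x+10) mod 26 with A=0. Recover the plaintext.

EHRUJH

The inverse of 15 mod 26 is 7, since 15·7=105≡1. Apply D(y)=7·(y−10) mod 26:
S(18): 7·(18−10)=56≡4 → E
L(11): 7·(11−10)=7 → H
F(5): 7·(5−10)=-35≡17 → R
Y(24): 7·(24−10)=98≡20 → U
P(15): 7·(15−10)=35≡9 → J
L(11): 7·(11−10)=7 → H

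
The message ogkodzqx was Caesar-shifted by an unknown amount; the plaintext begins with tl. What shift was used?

From the crib: o(14)−t(19)=-5≡21, so the shift is 21.

21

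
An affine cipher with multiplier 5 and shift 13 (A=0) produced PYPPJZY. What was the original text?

The inverse of 5 mod 26 is 21, since 5·21=105≡1. Apply D(y)=21·(y−13) mod 26:
P(15): 21·(15−13)=42≡16 → Q
Y(24): 21·(24−13)=231≡23 → X
P(15): 21·(15−13)=42≡16 → Q
P(15): 21·(15−13)=42≡16 → Q
J(9): 21·(9−13)=-84≡20 → U
Z(25): 21·(25−13)=252≡18 → S
Y(24): 21·(24−13)=231≡23 → X

QXQQUSX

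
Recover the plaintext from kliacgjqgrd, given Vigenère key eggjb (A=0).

Repeat the key across the ciphertext: eggjbeggjbe
k(10)−e(4): 6 → g
l(11)−g(6): 5 → f
i(8)−g(6): 2 → c
a(0)−j(9): -9≡17 → r
c(2)−b(1): 1 → b
g(6)−e(4): 2 → c
j(9)−g(6): 3 → d
q(16)−g(6): 10 → k
g(6)−j(9): -3≡23 → x
r(17)−b(1): 16 → q
d(3)−e(4): -1≡25 → z

gfcrbcdkxqz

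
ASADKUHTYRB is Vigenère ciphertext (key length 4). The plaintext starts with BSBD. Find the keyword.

ZAZA

Subtract each crib letter from the matching ciphertext letter (mod 26):
A(0)−B(1)=-1≡25 → Z
S(18)−S(18)=0 → A
A(0)−B(1)=-1≡25 → Z
D(3)−D(3)=0 → A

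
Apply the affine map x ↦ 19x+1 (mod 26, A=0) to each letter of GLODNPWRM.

G(6): 19·6+1=115≡11 → L
L(11): 19·11+1=210≡2 → C
O(14): 19·14+1=267≡7 → H
D(3): 19·3+1=58≡6 → G
N(13): 19·13+1=248≡14 → O
P(15): 19·15+1=286≡0 → A
W(22): 19·22+1=419≡3 → D
R(17): 19·17+1=324≡12 → M
M(12): 19·12+1=229≡21 → V

LCHGOADMV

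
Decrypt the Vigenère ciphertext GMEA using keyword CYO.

EOQY

Repeat the key across the ciphertext: CYOC
G(6)−C(2): 4 → E
M(12)−Y(24): -12≡14 → O
E(4)−O(14): -10≡16 → Q
A(0)−C(2): -2≡24 → Y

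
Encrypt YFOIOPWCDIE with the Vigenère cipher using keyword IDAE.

Repeat the key across the message: IDAEIDAEIDA
Y(24)+I(8): 32≡6 → G
F(5)+D(3): 8 → I
O(14)+A(0): 14 → O
I(8)+E(4): 12 → M
O(14)+I(8): 22 → W
P(15)+D(3): 18 → S
W(22)+A(0): 22 → W
C(2)+E(4): 6 → G
D(3)+I(8): 11 → L
I(8)+D(3): 11 → L
E(4)+A(0): 4 → E

GIOMWSWGLLE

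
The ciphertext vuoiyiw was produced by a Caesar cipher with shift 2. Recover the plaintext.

tsmgwgu

v(21): 21−2=19 → t
u(20): 20−2=18 → s
o(14): 14−2=12 → m
i(8): 8−2=6 → g
y(24): 24−2=22 → w
i(8): 8−2=6 → g
w(22): 22−2=20 → u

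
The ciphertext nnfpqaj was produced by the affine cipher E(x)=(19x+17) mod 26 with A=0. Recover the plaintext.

iiyepvq

The inverse of 19 mod 26 is 11, since 19·11=209≡1. Apply D(y)=11·(y−17) mod 26:
n(13): 11·(13−17)=-44≡8 → i
n(13): 11·(13−17)=-44≡8 → i
f(5): 11·(5−17)=-132≡24 → y
p(15): 11·(15−17)=-22≡4 → e
q(16): 11·(16−17)=-11≡15 → p
a(0): 11·(0−17)=-187≡21 → v
j(9): 11·(9−17)=-88≡16 → q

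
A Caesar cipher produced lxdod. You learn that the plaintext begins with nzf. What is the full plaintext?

From the crib: l(11)−n(13)=-2≡24, so the shift is 24.
Subtract 24 from each ciphertext letter:
l(11): 11−24=-13≡13 → n
x(23): 23−24=-1≡25 → z
d(3): 3−24=-21≡5 → f
o(14): 14−24=-10≡16 → q
d(3): 3−24=-21≡5 → f

nzfqf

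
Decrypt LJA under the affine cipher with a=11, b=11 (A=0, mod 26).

The inverse of 11 mod 26 is 19, since 11·19=209≡1. Apply D(y)=19·(y−11) mod 26:
L(11): 19·(11−11)=0 → A
J(9): 19·(9−11)=-38≡14 → O
A(0): 19·(0−11)=-209≡25 → Z

AOZ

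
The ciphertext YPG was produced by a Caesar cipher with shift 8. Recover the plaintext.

Y(24): 24−8=16 → Q
P(15): 15−8=7 → H
G(6): 6−8=-2≡24 → Y

QHY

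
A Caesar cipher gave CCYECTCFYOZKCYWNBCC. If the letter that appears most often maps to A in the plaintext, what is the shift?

2

The most frequent ciphertext letter is C (appears 7 times).
C is position 2; A is position 0.
Shift = 2.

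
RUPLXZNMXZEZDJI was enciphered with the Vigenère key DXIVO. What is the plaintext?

OXHQJWQECLBCVOU

Repeat the key across the ciphertext: DXIVODXIVODXIVO
R(17)−D(3): 14 → O
U(20)−X(23): -3≡23 → X
P(15)−I(8): 7 → H
L(11)−V(21): -10≡16 → Q
X(23)−O(14): 9 → J
Z(25)−D(3): 22 → W
N(13)−X(23): -10≡16 → Q
M(12)−I(8): 4 → E
X(23)−V(21): 2 → C
Z(25)−O(14): 11 → L
E(4)−D(3): 1 → B
Z(25)−X(23): 2 → C
D(3)−I(8): -5≡21 → V
J(9)−V(21): -12≡14 → O
I(8)−O(14): -6≡20 → U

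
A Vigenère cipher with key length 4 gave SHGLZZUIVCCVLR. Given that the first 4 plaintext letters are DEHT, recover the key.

PDZS

Subtract each crib letter from the matching ciphertext letter (mod 26):
S(18)−D(3)=15 → P
H(7)−E(4)=3 → D
G(6)−H(7)=-1≡25 → Z
L(11)−T(19)=-8≡18 → S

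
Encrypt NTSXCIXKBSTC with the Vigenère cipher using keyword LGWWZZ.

YZOTBHIQXOSB

Repeat the key across the message: LGWWZZLGWWZZ
N(13)+L(11): 24 → Y
T(19)+G(6): 25 → Z
S(18)+W(22): 40≡14 → O
X(23)+W(22): 45≡19 → T
C(2)+Z(25): 27≡1 → B
I(8)+Z(25): 33≡7 → H
X(23)+L(11): 34≡8 → I
K(10)+G(6): 16 → Q
B(1)+W(22): 23 → X
S(18)+W(22): 40≡14 → O
T(19)+Z(25): 44≡18 → S
C(2)+Z(25): 27≡1 → B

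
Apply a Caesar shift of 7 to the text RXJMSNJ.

R(17): 17+7=24 → Y
X(23): 23+7=30≡4 → E
J(9): 9+7=16 → Q
M(12): 12+7=19 → T
S(18): 18+7=25 → Z
N(13): 13+7=20 → U
J(9): 9+7=16 → Q

YEQTZUQ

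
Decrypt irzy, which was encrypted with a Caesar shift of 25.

jsaz

i(8): 8−25=-17≡9 → j
r(17): 17−25=-8≡18 → s
z(25): 25−25=0 → a
y(24): 24−25=-1≡25 → z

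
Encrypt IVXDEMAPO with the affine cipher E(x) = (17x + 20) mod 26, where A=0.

I(8): 17·8+20=156≡0 → A
V(21): 17·21+20=377≡13 → N
X(23): 17·23+20=411≡21 → V
D(3): 17·3+20=71≡19 → T
E(4): 17·4+20=88≡10 → K
M(12): 17·12+20=224≡16 → Q
A(0): 17·0+20=20 → U
P(15): 17·15+20=275≡15 → P
O(14): 17·14+20=258≡24 → Y

ANVTKQUPY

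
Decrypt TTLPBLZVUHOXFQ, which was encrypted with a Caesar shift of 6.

T(19): 19−6=13 → N
T(19): 19−6=13 → N
L(11): 11−6=5 → F
P(15): 15−6=9 → J
B(1): 1−6=-5≡21 → V
L(11): 11−6=5 → F
Z(25): 25−6=19 → T
V(21): 21−6=15 → P
U(20): 20−6=14 → O
H(7): 7−6=1 → B
O(14): 14−6=8 → I
X(23): 23−6=17 → R
F(5): 5−6=-1≡25 → Z
Q(16): 16−6=10 → K

NNFJVFTPOBIRZK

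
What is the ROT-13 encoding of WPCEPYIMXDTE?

W(22): 22+13=35≡9 → J
P(15): 15+13=28≡2 → C
C(2): 2+13=15 → P
E(4): 4+13=17 → R
P(15): 15+13=28≡2 → C
Y(24): 24+13=37≡11 → L
I(8): 8+13=21 → V
M(12): 12+13=25 → Z
X(23): 23+13=36≡10 → K
D(3): 3+13=16 → Q
T(19): 19+13=32≡6 → G
E(4): 4+13=17 → R

JCPRCLVZKQGR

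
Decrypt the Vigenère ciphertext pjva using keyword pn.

awgn

Repeat the key across the ciphertext: pnpn
p(15)−p(15): 0 → a
j(9)−n(13): -4≡22 → w
v(21)−p(15): 6 → g
a(0)−n(13): -13≡13 → n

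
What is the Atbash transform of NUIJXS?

N(13) → M(12)
U(20) → F(5)
I(8) → R(17)
J(9) → Q(16)
X(23) → C(2)
S(18) → H(7)

MFRQCH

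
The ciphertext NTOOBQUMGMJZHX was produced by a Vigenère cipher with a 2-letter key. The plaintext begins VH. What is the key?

SM

Subtract each crib letter from the matching ciphertext letter (mod 26):
N(13)−V(21)=-8≡18 → S
T(19)−H(7)=12 → M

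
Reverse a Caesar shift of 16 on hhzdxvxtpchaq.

h(7): 7−16=-9≡17 → r
h(7): 7−16=-9≡17 → r
z(25): 25−16=9 → j
d(3): 3−16=-13≡13 → n
x(23): 23−16=7 → h
v(21): 21−16=5 → f
x(23): 23−16=7 → h
t(19): 19−16=3 → d
p(15): 15−16=-1≡25 → z
c(2): 2−16=-14≡12 → m
h(7): 7−16=-9≡17 → r
a(0): 0−16=-16≡10 → k
q(16): 16−16=0 → a

rrjnhfhdzmrka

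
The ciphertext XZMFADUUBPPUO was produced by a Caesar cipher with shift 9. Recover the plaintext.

OQDWRULLSGGLF

X(23): 23−9=14 → O
Z(25): 25−9=16 → Q
M(12): 12−9=3 → D
F(5): 5−9=-4≡22 → W
A(0): 0−9=-9≡17 → R
D(3): 3−9=-6≡20 → U
U(20): 20−9=11 → L
U(20): 20−9=11 → L
B(1): 1−9=-8≡18 → S
P(15): 15−9=6 → G
P(15): 15−9=6 → G
U(20): 20−9=11 → L
O(14): 14−9=5 → F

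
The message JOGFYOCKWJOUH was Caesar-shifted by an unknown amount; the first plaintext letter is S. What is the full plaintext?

From the crib: J(9)−S(18)=-9≡17, so the shift is 17.
Subtract 17 from each ciphertext letter:
J(9): 9−17=-8≡18 → S
O(14): 14−17=-3≡23 → X
G(6): 6−17=-11≡15 → P
F(5): 5−17=-12≡14 → O
Y(24): 24−17=7 → H
O(14): 14−17=-3≡23 → X
C(2): 2−17=-15≡11 → L
K(10): 10−17=-7≡19 → T
W(22): 22−17=5 → F
J(9): 9−17=-8≡18 → S
O(14): 14−17=-3≡23 → X
U(20): 20−17=3 → D
H(7): 7−17=-10≡16 → Q

SXPOHXLTFSXDQ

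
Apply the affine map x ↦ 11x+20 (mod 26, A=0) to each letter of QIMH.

Q(16): 11·16+20=196≡14 → O
I(8): 11·8+20=108≡4 → E
M(12): 11·12+20=152≡22 → W
H(7): 11·7+20=97≡19 → T

OEWT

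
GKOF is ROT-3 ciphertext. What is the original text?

G(6): 6−3=3 → D
K(10): 10−3=7 → H
O(14): 14−3=11 → L
F(5): 5−3=2 → C

DHLC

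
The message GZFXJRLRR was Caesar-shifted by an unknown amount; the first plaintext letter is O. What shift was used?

From the crib: G(6)−O(14)=-8≡18, so the shift is 18.

18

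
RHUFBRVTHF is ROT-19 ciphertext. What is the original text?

R(17): 17−19=-2≡24 → Y
H(7): 7−19=-12≡14 → O
U(20): 20−19=1 → B
F(5): 5−19=-14≡12 → M
B(1): 1−19=-18≡8 → I
R(17): 17−19=-2≡24 → Y
V(21): 21−19=2 → C
T(19): 19−19=0 → A
H(7): 7−19=-12≡14 → O
F(5): 5−19=-14≡12 → M

YOBMIYCAOM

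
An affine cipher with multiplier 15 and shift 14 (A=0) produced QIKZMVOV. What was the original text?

OKYZMXAX

The inverse of 15 mod 26 is 7, since 15·7=105≡1. Apply D(y)=7·(y−14) mod 26:
Q(16): 7·(16−14)=14 → O
I(8): 7·(8−14)=-42≡10 → K
K(10): 7·(10−14)=-28≡24 → Y
Z(25): 7·(25−14)=77≡25 → Z
M(12): 7·(12−14)=-14≡12 → M
V(21): 7·(21−14)=49≡23 → X
O(14): 7·(14−14)=0 → A
V(21): 7·(21−14)=49≡23 → X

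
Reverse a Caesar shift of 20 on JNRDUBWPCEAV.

PTXJAHCVIKGB

J(9): 9−20=-11≡15 → P
N(13): 13−20=-7≡19 → T
R(17): 17−20=-3≡23 → X
D(3): 3−20=-17≡9 → J
U(20): 20−20=0 → A
B(1): 1−20=-19≡7 → H
W(22): 22−20=2 → C
P(15): 15−20=-5≡21 → V
C(2): 2−20=-18≡8 → I
E(4): 4−20=-16≡10 → K
A(0): 0−20=-20≡6 → G
V(21): 21−20=1 → B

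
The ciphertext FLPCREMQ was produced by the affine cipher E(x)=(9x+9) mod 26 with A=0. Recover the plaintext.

OGSFYLJV

The inverse of 9 mod 26 is 3, since 9·3=27≡1. Apply D(y)=3·(y−9) mod 26:
F(5): 3·(5−9)=-12≡14 → O
L(11): 3·(11−9)=6 → G
P(15): 3·(15−9)=18 → S
C(2): 3·(2−9)=-21≡5 → F
R(17): 3·(17−9)=24 → Y
E(4): 3·(4−9)=-15≡11 → L
M(12): 3·(12−9)=9 → J
Q(16): 3·(16−9)=21 → V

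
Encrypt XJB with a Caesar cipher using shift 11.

IUM

X(23): 23+11=34≡8 → I
J(9): 9+11=20 → U
B(1): 1+11=12 → M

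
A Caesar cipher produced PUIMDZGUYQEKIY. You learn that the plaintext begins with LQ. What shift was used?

4

From the crib: P(15)−L(11)=4, so the shift is 4.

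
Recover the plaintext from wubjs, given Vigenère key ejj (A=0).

slsfj

Repeat the key across the ciphertext: ejjej
w(22)−e(4): 18 → s
u(20)−j(9): 11 → l
b(1)−j(9): -8≡18 → s
j(9)−e(4): 5 → f
s(18)−j(9): 9 → j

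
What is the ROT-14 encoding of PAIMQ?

DOWAE

P(15): 15+14=29≡3 → D
A(0): 0+14=14 → O
I(8): 8+14=22 → W
M(12): 12+14=26≡0 → A
Q(16): 16+14=30≡4 → E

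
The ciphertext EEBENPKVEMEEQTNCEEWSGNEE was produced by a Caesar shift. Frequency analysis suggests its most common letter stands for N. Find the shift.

The most frequent ciphertext letter is E (appears 10 times).
E is position 4; N is position 13.
Shift = -9≡17.

17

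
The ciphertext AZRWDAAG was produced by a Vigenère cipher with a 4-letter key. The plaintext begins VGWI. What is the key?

FTVO

Subtract each crib letter from the matching ciphertext letter (mod 26):
A(0)−V(21)=-21≡5 → F
Z(25)−G(6)=19 → T
R(17)−W(22)=-5≡21 → V
W(22)−I(8)=14 → O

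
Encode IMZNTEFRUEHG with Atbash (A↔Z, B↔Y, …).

I(8) → R(17)
M(12) → N(13)
Z(25) → A(0)
N(13) → M(12)
T(19) → G(6)
E(4) → V(21)
F(5) → U(20)
R(17) → I(8)
U(20) → F(5)
E(4) → V(21)
H(7) → S(18)
G(6) → T(19)

RNAMGVUIFVST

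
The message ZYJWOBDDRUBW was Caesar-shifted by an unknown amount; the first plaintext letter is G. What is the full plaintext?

GFQDVIKKYBID

From the crib: Z(25)−G(6)=19, so the shift is 19.
Subtract 19 from each ciphertext letter:
Z(25): 25−19=6 → G
Y(24): 24−19=5 → F
J(9): 9−19=-10≡16 → Q
W(22): 22−19=3 → D
O(14): 14−19=-5≡21 → V
B(1): 1−19=-18≡8 → I
D(3): 3−19=-16≡10 → K
D(3): 3−19=-16≡10 → K
R(17): 17−19=-2≡24 → Y
U(20): 20−19=1 → B
B(1): 1−19=-18≡8 → I
W(22): 22−19=3 → D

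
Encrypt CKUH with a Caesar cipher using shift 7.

C(2): 2+7=9 → J
K(10): 10+7=17 → R
U(20): 20+7=27≡1 → B
H(7): 7+7=14 → O

JRBO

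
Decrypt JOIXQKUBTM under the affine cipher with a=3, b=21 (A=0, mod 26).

The inverse of 3 mod 26 is 9, since 3·9=27≡1. Apply D(y)=9·(y−21) mod 26:
J(9): 9·(9−21)=-108≡22 → W
O(14): 9·(14−21)=-63≡15 → P
I(8): 9·(8−21)=-117≡13 → N
X(23): 9·(23−21)=18 → S
Q(16): 9·(16−21)=-45≡7 → H
K(10): 9·(10−21)=-99≡5 → F
U(20): 9·(20−21)=-9≡17 → R
B(1): 9·(1−21)=-180≡2 → C
T(19): 9·(19−21)=-18≡8 → I
M(12): 9·(12−21)=-81≡23 → X

WPNSHFRCIX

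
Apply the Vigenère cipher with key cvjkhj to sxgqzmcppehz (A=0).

uspagvekyooi

Repeat the key across the message: cvjkhjcvjkhj
s(18)+c(2): 20 → u
x(23)+v(21): 44≡18 → s
g(6)+j(9): 15 → p
q(16)+k(10): 26≡0 → a
z(25)+h(7): 32≡6 → g
m(12)+j(9): 21 → v
c(2)+c(2): 4 → e
p(15)+v(21): 36≡10 → k
p(15)+j(9): 24 → y
e(4)+k(10): 14 → o
h(7)+h(7): 14 → o
z(25)+j(9): 34≡8 → i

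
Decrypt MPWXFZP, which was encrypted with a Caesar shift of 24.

M(12): 12−24=-12≡14 → O
P(15): 15−24=-9≡17 → R
W(22): 22−24=-2≡24 → Y
X(23): 23−24=-1≡25 → Z
F(5): 5−24=-19≡7 → H
Z(25): 25−24=1 → B
P(15): 15−24=-9≡17 → R

ORYZHBR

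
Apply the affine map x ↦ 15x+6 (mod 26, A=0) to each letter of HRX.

HBN

H(7): 15·7+6=111≡7 → H
R(17): 15·17+6=261≡1 → B
X(23): 15·23+6=351≡13 → N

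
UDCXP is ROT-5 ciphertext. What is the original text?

U(20): 20−5=15 → P
D(3): 3−5=-2≡24 → Y
C(2): 2−5=-3≡23 → X
X(23): 23−5=18 → S
P(15): 15−5=10 → K

PYXSK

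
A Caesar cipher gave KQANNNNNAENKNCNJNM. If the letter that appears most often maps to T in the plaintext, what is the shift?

The most frequent ciphertext letter is N (appears 9 times).
N is position 13; T is position 19.
Shift = -6≡20.

20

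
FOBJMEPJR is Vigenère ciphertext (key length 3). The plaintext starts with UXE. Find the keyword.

LRX

Subtract each crib letter from the matching ciphertext letter (mod 26):
F(5)−U(20)=-15≡11 → L
O(14)−X(23)=-9≡17 → R
B(1)−E(4)=-3≡23 → X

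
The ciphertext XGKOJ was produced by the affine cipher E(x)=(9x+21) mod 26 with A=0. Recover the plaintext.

GHTFQ

The inverse of 9 mod 26 is 3, since 9·3=27≡1. Apply D(y)=3·(y−21) mod 26:
X(23): 3·(23−21)=6 → G
G(6): 3·(6−21)=-45≡7 → H
K(10): 3·(10−21)=-33≡19 → T
O(14): 3·(14−21)=-21≡5 → F
J(9): 3·(9−21)=-36≡16 → Q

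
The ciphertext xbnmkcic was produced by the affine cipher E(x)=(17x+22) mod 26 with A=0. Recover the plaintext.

The inverse of 17 mod 26 is 23, since 17·23=391≡1. Apply D(y)=23·(y−22) mod 26:
x(23): 23·(23−22)=23 → x
b(1): 23·(1−22)=-483≡11 → l
n(13): 23·(13−22)=-207≡1 → b
m(12): 23·(12−22)=-230≡4 → e
k(10): 23·(10−22)=-276≡10 → k
c(2): 23·(2−22)=-460≡8 → i
i(8): 23·(8−22)=-322≡16 → q
c(2): 23·(2−22)=-460≡8 → i

xlbekiqi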